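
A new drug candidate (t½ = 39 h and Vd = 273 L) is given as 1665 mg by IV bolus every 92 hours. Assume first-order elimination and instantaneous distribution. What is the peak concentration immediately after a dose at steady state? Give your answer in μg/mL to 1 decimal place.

7.6 μg/mL

τ/t½ = 92/39 ≈ 2.359, so fraction remaining f = (1/2)^(92/39) ≈ 0.1949.
At steady state, accumulation factor R = 1/(1 − e^(−kτ)) ≈ 1.2421.
Each bolus raises the concentration by D/Vd = 1665/273 ≈ 6.099 μg/mL.
Steady-state peak Cmax,ss = C₀·R ≈ 6.099 × 1.2421 ≈ 7.576 μg/mL.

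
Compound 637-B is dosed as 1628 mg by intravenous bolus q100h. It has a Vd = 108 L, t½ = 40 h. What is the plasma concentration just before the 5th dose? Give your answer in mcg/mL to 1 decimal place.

f = (1/2)^(τ/t½) = (1/2)^(100/40) ≈ 0.1768.
C₀ = D/Vd = 1628/108 ≈ 15.074 mcg/mL.
Before the 5th dose, 4 doses have been given. Superposition: Cmin = C₀·(f + f² + … + f^4).
≈ 15.074 × (0.1768 + 0.0313 + 0.0055 + 0.0010) ≈ 15.074 × 0.2146 ≈ 3.235 mcg/mL.

3.2 mcg/mL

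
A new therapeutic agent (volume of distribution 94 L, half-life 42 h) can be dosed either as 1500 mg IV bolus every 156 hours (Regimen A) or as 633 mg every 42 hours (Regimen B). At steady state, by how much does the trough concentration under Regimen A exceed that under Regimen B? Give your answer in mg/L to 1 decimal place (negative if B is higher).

Regimen A: f = (1/2)^(156/42) ≈ 0.0762; Cmin,ss = (1500/94)·f/(1−f) ≈ 1.316 mg/L.
Regimen B: f = (1/2)^(42/42) ≈ 0.5000; Cmin,ss = (633/94)·f/(1−f) ≈ 6.734 mg/L.
Difference ≈ 1.316 − 6.734 ≈ -5.418 mg/L.

-5.4 mg/L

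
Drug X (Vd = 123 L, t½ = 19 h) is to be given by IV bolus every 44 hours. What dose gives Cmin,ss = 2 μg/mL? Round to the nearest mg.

979 mg

τ/t½ = 44/19 ≈ 2.3158, so f = (1/2)^(44/19) ≈ 0.200853.
Cmin,ss = (D/Vd)·f/(1−f), so D = Cmin,ss·Vd·(1−f)/f.
D = 2 × 123 × (1−f)/f ≈ 2 × 123 × 3.97877 ≈ 978.78 mg.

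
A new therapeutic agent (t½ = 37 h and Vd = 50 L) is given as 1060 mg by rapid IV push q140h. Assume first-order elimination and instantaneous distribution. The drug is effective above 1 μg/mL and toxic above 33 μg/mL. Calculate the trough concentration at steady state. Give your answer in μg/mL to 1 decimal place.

1.7 μg/mL

τ/t½ = 140/37 ≈ 3.7838, so fraction remaining f = (1/2)^(140/37) ≈ 0.0726.
At steady state, accumulation factor R = 1/(1 − e^(−kτ)) ≈ 1.0783.
Single-dose peak C₀ = D/Vd = 1060/50 ≈ 21.200 μg/mL.
Steady-state peak Cmax,ss = C₀·R ≈ 21.200 × 1.0783 ≈ 22.860 μg/mL.
One interval later, Cmin,ss = Cmax,ss·e^(−kτ) ≈ 22.860 × 0.0726 ≈ 1.660 μg/mL.
Trough 1.7 μg/mL vs MEC 1 μg/mL: adequate.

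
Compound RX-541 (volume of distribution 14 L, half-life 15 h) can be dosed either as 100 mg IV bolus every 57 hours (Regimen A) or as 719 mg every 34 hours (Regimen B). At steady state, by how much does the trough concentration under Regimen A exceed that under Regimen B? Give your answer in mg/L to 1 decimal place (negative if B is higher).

Regimen A: f = (1/2)^(57/15) ≈ 0.0718; Cmin,ss = (100/14)·f/(1−f) ≈ 0.553 mg/L.
Regimen B: f = (1/2)^(34/15) ≈ 0.2078; Cmin,ss = (719/14)·f/(1−f) ≈ 13.471 mg/L.
Difference ≈ 0.553 − 13.471 ≈ -12.918 mg/L.

-12.9 mg/L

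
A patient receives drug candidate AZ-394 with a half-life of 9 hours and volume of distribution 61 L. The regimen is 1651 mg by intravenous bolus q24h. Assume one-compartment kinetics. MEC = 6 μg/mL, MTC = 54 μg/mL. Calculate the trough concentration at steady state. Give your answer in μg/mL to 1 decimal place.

5.1 μg/mL

τ/t½ = 24/9 ≈ 2.6667, so fraction remaining f = (1/2)^(24/9) ≈ 0.1575.
Accumulation ratio R = 1/(1 − f) ≈ 1/0.8425 ≈ 1.1869.
Single-dose peak C₀ = D/Vd = 1651/61 ≈ 27.066 μg/mL.
Cmax,ss = C₀/(1 − f) ≈ 27.066/0.8425 ≈ 32.126 μg/mL.
Steady-state trough Cmin,ss = Cmax,ss·f ≈ 32.126 × 0.1575 ≈ 5.060 μg/mL.
Trough 5.1 μg/mL vs MEC 6 μg/mL: subtherapeutic.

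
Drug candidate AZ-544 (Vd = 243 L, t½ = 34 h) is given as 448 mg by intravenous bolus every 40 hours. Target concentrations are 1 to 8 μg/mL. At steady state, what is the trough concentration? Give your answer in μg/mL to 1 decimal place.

k = ln2/t½ = ln2/34 ≈ 0.020387 h⁻¹; fraction remaining f = e^(−kτ) = e^(−0.020387×40) ≈ 0.4424.
Single-dose peak C₀ = D/Vd = 448/243 ≈ 1.844 μg/mL.
Steady-state trough Cmin,ss = C₀·f/(1−f) ≈ 1.844 × 0.4424/0.5576 ≈ 1.463 μg/mL.
Trough 1.5 μg/mL vs MEC 1 μg/mL: adequate.

1.5 μg/mL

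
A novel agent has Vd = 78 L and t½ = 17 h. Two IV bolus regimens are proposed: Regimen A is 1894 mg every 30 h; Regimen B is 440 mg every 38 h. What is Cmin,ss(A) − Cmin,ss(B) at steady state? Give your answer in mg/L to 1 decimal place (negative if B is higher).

8.6 mg/L

Regimen A: f = (1/2)^(30/17) ≈ 0.2943; Cmin,ss = (1894/78)·f/(1−f) ≈ 10.126 mg/L.
Regimen B: f = (1/2)^(38/17) ≈ 0.2124; Cmin,ss = (440/78)·f/(1−f) ≈ 1.521 mg/L.
Difference ≈ 10.126 − 1.521 ≈ 8.605 mg/L.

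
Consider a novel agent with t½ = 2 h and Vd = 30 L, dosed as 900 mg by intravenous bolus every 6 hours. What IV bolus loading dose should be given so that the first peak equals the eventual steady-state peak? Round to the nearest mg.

f = (1/2)^(6/2) ≈ 0.125000; accumulation ratio R = 1/(1−f) ≈ 1.14286.
Loading dose to hit Cmax,ss on first dose: D_load = D_maint·R ≈ 900 × 1.14286 ≈ 1028.57 mg.

1029 mg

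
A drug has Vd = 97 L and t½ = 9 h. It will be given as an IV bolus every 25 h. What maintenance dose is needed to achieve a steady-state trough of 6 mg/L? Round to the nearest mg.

τ/t½ = 25/9 ≈ 2.7778, so f = (1/2)^(25/9) ≈ 0.145816.
Cmin,ss = (D/Vd)·f/(1−f), so D = Cmin,ss·Vd·(1−f)/f.
D = 6 × 97 × (1−f)/f ≈ 6 × 97 × 5.85796 ≈ 3409.33 mg.

3409 mg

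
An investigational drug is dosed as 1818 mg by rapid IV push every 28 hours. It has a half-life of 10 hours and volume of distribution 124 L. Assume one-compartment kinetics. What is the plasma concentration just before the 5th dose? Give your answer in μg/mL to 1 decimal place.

f = (1/2)^(τ/t½) = (1/2)^(28/10) ≈ 0.1436.
C₀ = D/Vd = 1818/124 ≈ 14.661 μg/mL.
Before the 5th dose, 4 doses have been given. Superposition: Cmin = C₀·(f + f² + … + f^4).
≈ 14.661 × (0.1436 + 0.0206 + 0.0030 + 0.0004) ≈ 14.661 × 0.1676 ≈ 2.457 μg/mL.

2.5 μg/mL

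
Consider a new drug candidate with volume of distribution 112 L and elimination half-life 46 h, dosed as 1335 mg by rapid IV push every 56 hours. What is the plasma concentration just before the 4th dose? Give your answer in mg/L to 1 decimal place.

f = (1/2)^(τ/t½) = (1/2)^(56/46) ≈ 0.4301.
C₀ = D/Vd = 1335/112 ≈ 11.920 mg/L.
Before the 4th dose, 3 doses have been given. Superposition: Cmin = C₀·(f + f² + … + f^3).
≈ 11.920 × (0.4301 + 0.1850 + 0.0796) ≈ 11.920 × 0.6947 ≈ 8.281 mg/L.

8.3 mg/L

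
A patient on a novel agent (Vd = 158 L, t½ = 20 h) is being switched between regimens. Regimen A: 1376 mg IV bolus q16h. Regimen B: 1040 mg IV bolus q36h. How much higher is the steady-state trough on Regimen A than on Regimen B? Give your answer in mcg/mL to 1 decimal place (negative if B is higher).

Regimen A: f = (1/2)^(16/20) ≈ 0.5743; Cmin,ss = (1376/158)·f/(1−f) ≈ 11.749 mcg/mL.
Regimen B: f = (1/2)^(36/20) ≈ 0.2872; Cmin,ss = (1040/158)·f/(1−f) ≈ 2.652 mcg/mL.
Difference ≈ 11.749 − 2.652 ≈ 9.097 mcg/mL.

9.1 mcg/mL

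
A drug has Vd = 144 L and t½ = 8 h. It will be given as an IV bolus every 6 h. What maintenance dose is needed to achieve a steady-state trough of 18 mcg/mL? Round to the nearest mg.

τ/t½ = 6/8 ≈ 0.75, so f = (1/2)^(6/8) ≈ 0.594604.
Cmin,ss = (D/Vd)·f/(1−f), so D = Cmin,ss·Vd·(1−f)/f.
D = 18 × 144 × (1−f)/f ≈ 18 × 144 × 0.68179 ≈ 1767.20 mg.

1767 mg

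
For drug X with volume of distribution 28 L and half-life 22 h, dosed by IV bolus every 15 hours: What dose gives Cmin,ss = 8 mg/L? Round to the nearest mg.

τ/t½ = 15/22 ≈ 0.68182, so f = (1/2)^(15/22) ≈ 0.623379.
Cmin,ss = (D/Vd)·f/(1−f), so D = Cmin,ss·Vd·(1−f)/f.
D = 8 × 28 × (1−f)/f ≈ 8 × 28 × 0.60416 ≈ 135.33 mg.

135 mg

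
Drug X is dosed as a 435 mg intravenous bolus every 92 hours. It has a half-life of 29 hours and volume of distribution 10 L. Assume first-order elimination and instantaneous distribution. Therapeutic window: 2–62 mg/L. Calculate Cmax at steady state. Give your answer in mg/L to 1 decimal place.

48.9 mg/L

Over one 92-h interval, 92/29 ≈ 3.1724 half-lives elapse, leaving f ≈ 0.1109 of each dose.
Accumulation ratio R = 1/(1 − f) ≈ 1/0.8891 ≈ 1.1247.
Single-dose peak C₀ = D/Vd = 435/10 ≈ 43.500 mg/L.
Steady-state peak Cmax,ss = C₀·R ≈ 43.500 × 1.1247 ≈ 48.924 mg/L.
Peak 48.9 mg/L vs MTC 62 mg/L: below toxic threshold.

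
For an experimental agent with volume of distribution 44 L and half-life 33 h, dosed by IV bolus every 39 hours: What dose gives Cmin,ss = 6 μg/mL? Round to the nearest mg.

335 mg

τ/t½ = 39/33 ≈ 1.1818, so f = (1/2)^(39/33) ≈ 0.440796.
Cmin,ss = (D/Vd)·f/(1−f), so D = Cmin,ss·Vd·(1−f)/f.
D = 6 × 44 × (1−f)/f ≈ 6 × 44 × 1.26862 ≈ 334.92 mg.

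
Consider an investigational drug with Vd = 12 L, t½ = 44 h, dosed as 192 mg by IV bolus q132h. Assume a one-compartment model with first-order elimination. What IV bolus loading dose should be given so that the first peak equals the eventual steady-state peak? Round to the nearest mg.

219 mg

f = (1/2)^(132/44) ≈ 0.125000; accumulation ratio R = 1/(1−f) ≈ 1.14286.
Loading dose to hit Cmax,ss on first dose: D_load = D_maint·R ≈ 192 × 1.14286 ≈ 219.43 mg.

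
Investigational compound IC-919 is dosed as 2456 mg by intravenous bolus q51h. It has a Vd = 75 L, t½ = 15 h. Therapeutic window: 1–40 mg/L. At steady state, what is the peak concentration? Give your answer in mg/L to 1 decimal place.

36.2 mg/L

τ/t½ = 51/15 ≈ 3.4, so fraction remaining f = (1/2)^(51/15) ≈ 0.0947.
Accumulation ratio R = 1/(1 − f) ≈ 1/0.9053 ≈ 1.1046.
Single-dose peak C₀ = D/Vd = 2456/75 ≈ 32.747 mg/L.
Steady-state peak Cmax,ss = C₀·R ≈ 32.747 × 1.1046 ≈ 36.172 mg/L.
Peak 36.2 mg/L vs MTC 40 mg/L: below toxic threshold.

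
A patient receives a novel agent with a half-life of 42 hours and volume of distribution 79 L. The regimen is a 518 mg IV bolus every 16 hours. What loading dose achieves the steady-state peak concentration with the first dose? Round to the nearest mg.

f = (1/2)^(16/42) ≈ 0.767930; accumulation ratio R = 1/(1−f) ≈ 4.30904.
Loading dose to hit Cmax,ss on first dose: D_load = D_maint·R ≈ 518 × 4.30904 ≈ 2232.08 mg.

2232 mg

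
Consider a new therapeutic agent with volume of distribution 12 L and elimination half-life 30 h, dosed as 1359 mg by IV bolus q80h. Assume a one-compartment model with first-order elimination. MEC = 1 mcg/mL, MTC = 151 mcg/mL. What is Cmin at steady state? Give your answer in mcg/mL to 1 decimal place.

21.2 mcg/mL

k = ln2/t½ = ln2/30 ≈ 0.023105 h⁻¹; fraction remaining f = e^(−kτ) = e^(−0.023105×80) ≈ 0.1575.
Single-dose peak C₀ = D/Vd = 1359/12 ≈ 113.250 mcg/mL.
Steady-state trough Cmin,ss = C₀·f/(1−f) ≈ 113.250 × 0.1575/0.8425 ≈ 21.171 mcg/mL.
Trough 21.2 mcg/mL vs MEC 1 mcg/mL: adequate.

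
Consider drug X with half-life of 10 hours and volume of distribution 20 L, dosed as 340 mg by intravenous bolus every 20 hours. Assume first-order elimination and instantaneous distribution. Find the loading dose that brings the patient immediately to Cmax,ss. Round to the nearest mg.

f = (1/2)^(20/10) ≈ 0.250000; accumulation ratio R = 1/(1−f) ≈ 1.33333.
Loading dose to hit Cmax,ss on first dose: D_load = D_maint·R ≈ 340 × 1.33333 ≈ 453.33 mg.

453 mg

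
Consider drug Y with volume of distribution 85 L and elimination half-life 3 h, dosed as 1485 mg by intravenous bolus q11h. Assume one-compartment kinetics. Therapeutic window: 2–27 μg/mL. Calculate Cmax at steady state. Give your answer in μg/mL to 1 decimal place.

19.0 μg/mL

k = ln2/t½ = ln2/3 ≈ 0.231049 h⁻¹; fraction remaining f = e^(−kτ) = e^(−0.231049×11) ≈ 0.0787.
At steady state, accumulation factor R = 1/(1 − e^(−kτ)) ≈ 1.0854.
Single-dose peak C₀ = D/Vd = 1485/85 ≈ 17.471 μg/mL.
Cmax,ss = C₀/(1 − f) ≈ 17.471/0.9213 ≈ 18.963 μg/mL.
Peak 19.0 μg/mL vs MTC 27 μg/mL: below toxic threshold.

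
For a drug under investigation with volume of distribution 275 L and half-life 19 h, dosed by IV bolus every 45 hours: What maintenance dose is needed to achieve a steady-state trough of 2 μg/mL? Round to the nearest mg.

τ/t½ = 45/19 ≈ 2.3684, so f = (1/2)^(45/19) ≈ 0.193657.
Cmin,ss = (D/Vd)·f/(1−f), so D = Cmin,ss·Vd·(1−f)/f.
D = 2 × 275 × (1−f)/f ≈ 2 × 275 × 4.16377 ≈ 2290.07 mg.

2290 mg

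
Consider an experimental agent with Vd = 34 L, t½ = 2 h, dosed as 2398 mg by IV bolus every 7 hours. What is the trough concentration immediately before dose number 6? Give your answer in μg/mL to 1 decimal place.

6.8 μg/mL

f = (1/2)^(τ/t½) = (1/2)^(7/2) ≈ 0.0884.
C₀ = D/Vd = 2398/34 ≈ 70.529 μg/mL.
Before the 6th dose, 5 doses have been given. Superposition: Cmin = C₀·(f + f² + … + f^5).
≈ 70.529 × (0.0884 + 0.0078 + 0.0007 + 0.0001 + 0.0000) ≈ 70.529 × 0.0970 ≈ 6.841 μg/mL.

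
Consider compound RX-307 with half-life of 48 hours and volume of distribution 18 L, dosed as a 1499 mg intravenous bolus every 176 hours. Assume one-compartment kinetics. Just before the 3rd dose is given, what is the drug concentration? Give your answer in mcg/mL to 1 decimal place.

f = (1/2)^(τ/t½) = (1/2)^(176/48) ≈ 0.0787.
C₀ = D/Vd = 1499/18 ≈ 83.278 mcg/mL.
Before the 3rd dose, 2 doses have been given. Superposition: Cmin = C₀·(f + f²).
≈ 83.278 × (0.0787 + 0.0062) ≈ 83.278 × 0.0849 ≈ 7.070 mcg/mL.

7.1 mcg/mL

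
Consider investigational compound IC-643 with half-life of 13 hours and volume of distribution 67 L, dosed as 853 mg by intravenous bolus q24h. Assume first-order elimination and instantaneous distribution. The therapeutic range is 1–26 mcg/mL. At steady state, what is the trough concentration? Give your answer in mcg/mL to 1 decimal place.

4.9 mcg/mL

k = ln2/t½ = ln2/13 ≈ 0.053319 h⁻¹; fraction remaining f = e^(−kτ) = e^(−0.053319×24) ≈ 0.2781.
Accumulation ratio R = 1/(1 − f) ≈ 1/0.7219 ≈ 1.3852.
Each bolus raises the concentration by D/Vd = 853/67 ≈ 12.731 mcg/mL.
Steady-state peak Cmax,ss = C₀·R ≈ 12.731 × 1.3852 ≈ 17.635 mcg/mL.
Steady-state trough Cmin,ss = Cmax,ss·f ≈ 17.635 × 0.2781 ≈ 4.904 mcg/mL.
Trough 4.9 mcg/mL vs MEC 1 mcg/mL: adequate.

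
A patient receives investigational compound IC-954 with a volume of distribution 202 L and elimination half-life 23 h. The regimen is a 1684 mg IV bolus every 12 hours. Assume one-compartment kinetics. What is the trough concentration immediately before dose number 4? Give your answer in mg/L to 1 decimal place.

12.7 mg/L

f = (1/2)^(τ/t½) = (1/2)^(12/23) ≈ 0.6965.
C₀ = D/Vd = 1684/202 ≈ 8.337 mg/L.
Before the 4th dose, 3 doses have been given. Superposition: Cmin = C₀·(f + f² + … + f^3).
≈ 8.337 × (0.6965 + 0.4851 + 0.3379) ≈ 8.337 × 1.5195 ≈ 12.668 mg/L.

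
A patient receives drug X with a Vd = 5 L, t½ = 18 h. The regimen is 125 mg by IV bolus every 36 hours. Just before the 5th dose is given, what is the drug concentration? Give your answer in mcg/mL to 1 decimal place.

f = (1/2)^(τ/t½) = (1/2)^(36/18) ≈ 0.2500.
C₀ = D/Vd = 125/5 ≈ 25.000 mcg/mL.
Before the 5th dose, 4 doses have been given. Superposition: Cmin = C₀·(f + f² + … + f^4).
≈ 25.000 × (0.2500 + 0.0625 + 0.0156 + 0.0039) ≈ 25.000 × 0.3320 ≈ 8.300 mcg/mL.

8.3 mcg/mL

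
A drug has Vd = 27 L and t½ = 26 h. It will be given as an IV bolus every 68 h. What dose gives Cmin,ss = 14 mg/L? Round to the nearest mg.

1938 mg

τ/t½ = 68/26 ≈ 2.6154, so f = (1/2)^(68/26) ≈ 0.163189.
Cmin,ss = (D/Vd)·f/(1−f), so D = Cmin,ss·Vd·(1−f)/f.
D = 14 × 27 × (1−f)/f ≈ 14 × 27 × 5.12786 ≈ 1938.33 mg.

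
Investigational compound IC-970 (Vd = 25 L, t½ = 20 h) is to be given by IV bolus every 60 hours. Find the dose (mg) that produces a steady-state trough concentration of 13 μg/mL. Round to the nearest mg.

τ/t½ = 60/20 ≈ 3, so f = (1/2)^(60/20) ≈ 0.125000.
Cmin,ss = (D/Vd)·f/(1−f), so D = Cmin,ss·Vd·(1−f)/f.
D = 13 × 25 × (1−f)/f ≈ 13 × 25 × 7.00000 ≈ 2275.00 mg.

2275 mg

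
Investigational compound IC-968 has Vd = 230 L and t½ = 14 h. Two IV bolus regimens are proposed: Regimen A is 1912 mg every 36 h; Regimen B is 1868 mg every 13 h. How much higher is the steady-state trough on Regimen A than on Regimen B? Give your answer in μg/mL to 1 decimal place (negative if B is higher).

Regimen A: f = (1/2)^(36/14) ≈ 0.1682; Cmin,ss = (1912/230)·f/(1−f) ≈ 1.681 μg/mL.
Regimen B: f = (1/2)^(13/14) ≈ 0.5254; Cmin,ss = (1868/230)·f/(1−f) ≈ 8.991 μg/mL.
Difference ≈ 1.681 − 8.991 ≈ -7.310 μg/mL.

-7.3 μg/mL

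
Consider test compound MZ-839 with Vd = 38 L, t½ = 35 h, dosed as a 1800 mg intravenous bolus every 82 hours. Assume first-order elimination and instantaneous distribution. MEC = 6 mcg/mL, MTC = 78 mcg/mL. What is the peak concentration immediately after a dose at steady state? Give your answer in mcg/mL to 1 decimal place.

59.0 mcg/mL

Over one 82-h interval, 82/35 ≈ 2.3429 half-lives elapse, leaving f ≈ 0.1971 of each dose.
At steady state, accumulation factor R = 1/(1 − e^(−kτ)) ≈ 1.2455.
Each bolus raises the concentration by D/Vd = 1800/38 ≈ 47.368 mcg/mL.
Cmax,ss = C₀/(1 − f) ≈ 47.368/0.8029 ≈ 58.996 mcg/mL.
Peak 59.0 mcg/mL vs MTC 78 mcg/mL: below toxic threshold.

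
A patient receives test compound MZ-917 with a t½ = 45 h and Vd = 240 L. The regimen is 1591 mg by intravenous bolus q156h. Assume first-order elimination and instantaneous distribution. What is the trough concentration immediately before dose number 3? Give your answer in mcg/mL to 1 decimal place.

0.7 mcg/mL

f = (1/2)^(τ/t½) = (1/2)^(156/45) ≈ 0.0905.
C₀ = D/Vd = 1591/240 ≈ 6.629 mcg/mL.
Before the 3rd dose, 2 doses have been given. Superposition: Cmin = C₀·(f + f²).
≈ 6.629 × (0.0905 + 0.0082) ≈ 6.629 × 0.0987 ≈ 0.654 mcg/mL.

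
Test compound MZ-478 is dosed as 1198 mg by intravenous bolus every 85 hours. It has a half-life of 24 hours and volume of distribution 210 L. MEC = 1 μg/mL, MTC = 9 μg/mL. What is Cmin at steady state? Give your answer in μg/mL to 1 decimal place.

0.5 μg/mL

Over one 85-h interval, 85/24 ≈ 3.5417 half-lives elapse, leaving f ≈ 0.0859 of each dose.
Accumulation ratio R = 1/(1 − f) ≈ 1/0.9141 ≈ 1.0940.
Each bolus raises the concentration by D/Vd = 1198/210 ≈ 5.705 μg/mL.
Cmax,ss = C₀/(1 − f) ≈ 5.705/0.9141 ≈ 6.241 μg/mL.
Steady-state trough Cmin,ss = Cmax,ss·f ≈ 6.241 × 0.0859 ≈ 0.536 μg/mL.
Trough 0.5 μg/mL vs MEC 1 μg/mL: subtherapeutic.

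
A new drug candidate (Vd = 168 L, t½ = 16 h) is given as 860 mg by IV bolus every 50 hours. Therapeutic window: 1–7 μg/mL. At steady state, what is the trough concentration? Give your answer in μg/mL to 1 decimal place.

0.7 μg/mL

k = ln2/t½ = ln2/16 ≈ 0.043322 h⁻¹; fraction remaining f = e^(−kτ) = e^(−0.043322×50) ≈ 0.1146.
Accumulation ratio R = 1/(1 − f) ≈ 1/0.8854 ≈ 1.1294.
Each bolus raises the concentration by D/Vd = 860/168 ≈ 5.119 μg/mL.
Cmax,ss = C₀/(1 − f) ≈ 5.119/0.8854 ≈ 5.782 μg/mL.
Steady-state trough Cmin,ss = Cmax,ss·f ≈ 5.782 × 0.1146 ≈ 0.663 μg/mL.
Trough 0.7 μg/mL vs MEC 1 μg/mL: subtherapeutic.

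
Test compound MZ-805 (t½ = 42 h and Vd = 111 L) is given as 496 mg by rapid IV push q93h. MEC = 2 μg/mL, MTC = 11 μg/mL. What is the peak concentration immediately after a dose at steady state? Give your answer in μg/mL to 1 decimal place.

5.7 μg/mL

τ/t½ = 93/42 ≈ 2.2143, so fraction remaining f = (1/2)^(93/42) ≈ 0.2155.
Accumulation ratio R = 1/(1 − f) ≈ 1/0.7845 ≈ 1.2747.
Each bolus raises the concentration by D/Vd = 496/111 ≈ 4.468 μg/mL.
Cmax,ss = C₀/(1 − f) ≈ 4.468/0.7845 ≈ 5.695 μg/mL.
Peak 5.7 μg/mL vs MTC 11 μg/mL: below toxic threshold.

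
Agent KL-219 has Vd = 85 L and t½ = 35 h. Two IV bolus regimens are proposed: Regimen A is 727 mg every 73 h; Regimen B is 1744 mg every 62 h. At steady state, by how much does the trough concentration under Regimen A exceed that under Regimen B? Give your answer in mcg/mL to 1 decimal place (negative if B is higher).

Regimen A: f = (1/2)^(73/35) ≈ 0.2356; Cmin,ss = (727/85)·f/(1−f) ≈ 2.636 mcg/mL.
Regimen B: f = (1/2)^(62/35) ≈ 0.2929; Cmin,ss = (1744/85)·f/(1−f) ≈ 8.499 mcg/mL.
Difference ≈ 2.636 − 8.499 ≈ -5.863 mcg/mL.

-5.9 mcg/mL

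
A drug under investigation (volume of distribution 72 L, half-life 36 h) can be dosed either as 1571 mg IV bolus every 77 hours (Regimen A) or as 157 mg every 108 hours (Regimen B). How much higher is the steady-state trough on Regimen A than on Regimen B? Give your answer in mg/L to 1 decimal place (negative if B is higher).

Regimen A: f = (1/2)^(77/36) ≈ 0.2271; Cmin,ss = (1571/72)·f/(1−f) ≈ 6.411 mg/L.
Regimen B: f = (1/2)^(108/36) ≈ 0.1250; Cmin,ss = (157/72)·f/(1−f) ≈ 0.312 mg/L.
Difference ≈ 6.411 − 0.312 ≈ 6.099 mg/L.

6.1 mg/L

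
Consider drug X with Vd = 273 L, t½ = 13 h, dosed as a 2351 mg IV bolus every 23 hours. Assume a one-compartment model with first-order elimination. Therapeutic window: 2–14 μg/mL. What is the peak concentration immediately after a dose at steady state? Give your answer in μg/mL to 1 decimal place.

Over one 23-h interval, 23/13 ≈ 1.7692 half-lives elapse, leaving f ≈ 0.2934 of each dose.
Accumulation ratio R = 1/(1 − f) ≈ 1/0.7066 ≈ 1.4152.
Single-dose peak C₀ = D/Vd = 2351/273 ≈ 8.612 μg/mL.
Steady-state peak Cmax,ss = C₀·R ≈ 8.612 × 1.4152 ≈ 12.188 μg/mL.
Peak 12.2 μg/mL vs MTC 14 μg/mL: below toxic threshold.

12.2 μg/mL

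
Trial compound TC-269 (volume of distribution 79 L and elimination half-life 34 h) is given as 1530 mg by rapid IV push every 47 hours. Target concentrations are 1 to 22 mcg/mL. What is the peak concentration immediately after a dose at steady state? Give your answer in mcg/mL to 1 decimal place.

31.4 mcg/mL

Over one 47-h interval, 47/34 ≈ 1.3824 half-lives elapse, leaving f ≈ 0.3836 of each dose.
At steady state, accumulation factor R = 1/(1 − e^(−kτ)) ≈ 1.6223.
Each bolus raises the concentration by D/Vd = 1530/79 ≈ 19.367 mcg/mL.
Steady-state peak Cmax,ss = C₀·R ≈ 19.367 × 1.6223 ≈ 31.419 mcg/mL.
Peak 31.4 mcg/mL vs MTC 22 mcg/mL: exceeds toxic threshold.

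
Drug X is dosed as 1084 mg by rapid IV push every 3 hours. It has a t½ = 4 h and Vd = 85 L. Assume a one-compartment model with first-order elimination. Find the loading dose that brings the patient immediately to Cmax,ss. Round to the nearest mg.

f = (1/2)^(3/4) ≈ 0.594604; accumulation ratio R = 1/(1−f) ≈ 2.46672.
Loading dose to hit Cmax,ss on first dose: D_load = D_maint·R ≈ 1084 × 2.46672 ≈ 2673.92 mg.

2674 mg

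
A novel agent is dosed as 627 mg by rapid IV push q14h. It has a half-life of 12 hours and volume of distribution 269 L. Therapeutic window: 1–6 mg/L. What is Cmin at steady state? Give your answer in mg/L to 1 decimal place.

Over one 14-h interval, 14/12 ≈ 1.1667 half-lives elapse, leaving f ≈ 0.4454 of each dose.
Accumulation ratio R = 1/(1 − f) ≈ 1/0.5546 ≈ 1.8031.
Each bolus raises the concentration by D/Vd = 627/269 ≈ 2.331 mg/L.
Steady-state peak Cmax,ss = C₀·R ≈ 2.331 × 1.8031 ≈ 4.203 mg/L.
Steady-state trough Cmin,ss = Cmax,ss·f ≈ 4.203 × 0.4454 ≈ 1.872 mg/L.
Trough 1.9 mg/L vs MEC 1 mg/L: adequate.

1.9 mg/L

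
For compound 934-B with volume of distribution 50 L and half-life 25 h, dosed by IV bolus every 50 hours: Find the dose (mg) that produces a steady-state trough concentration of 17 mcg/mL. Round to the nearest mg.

2550 mg

τ/t½ = 50/25 ≈ 2, so f = (1/2)^(50/25) ≈ 0.250000.
Cmin,ss = (D/Vd)·f/(1−f), so D = Cmin,ss·Vd·(1−f)/f.
D = 17 × 50 × (1−f)/f ≈ 17 × 50 × 3.00000 ≈ 2550.00 mg.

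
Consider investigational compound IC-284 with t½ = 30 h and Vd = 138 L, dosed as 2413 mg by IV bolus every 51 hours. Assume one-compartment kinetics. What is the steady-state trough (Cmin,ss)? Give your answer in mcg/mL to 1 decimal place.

k = ln2/t½ = ln2/30 ≈ 0.023105 h⁻¹; fraction remaining f = e^(−kτ) = e^(−0.023105×51) ≈ 0.3078.
Single-dose peak C₀ = D/Vd = 2413/138 ≈ 17.486 mcg/mL.
Steady-state trough Cmin,ss = C₀·f/(1−f) ≈ 17.486 × 0.3078/0.6922 ≈ 7.775 mcg/mL.

7.8 mcg/mL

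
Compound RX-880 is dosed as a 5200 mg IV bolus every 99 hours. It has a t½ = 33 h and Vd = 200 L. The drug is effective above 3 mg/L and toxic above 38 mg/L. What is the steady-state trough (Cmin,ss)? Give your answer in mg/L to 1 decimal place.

The dosing interval is 3 half-lives, so f = 2^(−3) = 0.125.
At steady state, R = 1/(1 − 0.125) = 8/7.
Single-dose peak C₀ = D/Vd = 5200/200 = 26 mg/L.
Steady-state peak Cmax,ss = C₀·R = 26 × 8/7 ≈ 29.714 mg/L.
Steady-state trough Cmin,ss = Cmax,ss·f ≈ 29.714 × 0.125 ≈ 3.714 mg/L.
Trough 3.7 mg/L vs MEC 3 mg/L: adequate.

3.7 mg/L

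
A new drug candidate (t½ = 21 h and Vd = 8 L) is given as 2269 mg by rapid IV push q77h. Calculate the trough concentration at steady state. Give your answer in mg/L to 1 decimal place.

k = ln2/t½ = ln2/21 ≈ 0.033007 h⁻¹; fraction remaining f = e^(−kτ) = e^(−0.033007×77) ≈ 0.0787.
Each bolus raises the concentration by D/Vd = 2269/8 ≈ 283.625 mg/L.
Steady-state trough Cmin,ss = C₀·f/(1−f) ≈ 283.625 × 0.0787/0.9213 ≈ 24.228 mg/L.

24.2 mg/L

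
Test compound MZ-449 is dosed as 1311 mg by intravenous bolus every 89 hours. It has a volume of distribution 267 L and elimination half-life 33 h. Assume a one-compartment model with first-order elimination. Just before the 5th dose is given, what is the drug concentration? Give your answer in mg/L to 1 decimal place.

f = (1/2)^(τ/t½) = (1/2)^(89/33) ≈ 0.1542.
C₀ = D/Vd = 1311/267 ≈ 4.910 mg/L.
Before the 5th dose, 4 doses have been given. Superposition: Cmin = C₀·(f + f² + … + f^4).
≈ 4.910 × (0.1542 + 0.0238 + 0.0037 + 0.0006) ≈ 4.910 × 0.1823 ≈ 0.895 mg/L.

0.9 mg/L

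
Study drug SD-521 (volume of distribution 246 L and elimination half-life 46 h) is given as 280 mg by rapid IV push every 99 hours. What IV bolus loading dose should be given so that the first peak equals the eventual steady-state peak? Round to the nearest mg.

361 mg

f = (1/2)^(99/46) ≈ 0.224973; accumulation ratio R = 1/(1−f) ≈ 1.29028.
Loading dose to hit Cmax,ss on first dose: D_load = D_maint·R ≈ 280 × 1.29028 ≈ 361.28 mg.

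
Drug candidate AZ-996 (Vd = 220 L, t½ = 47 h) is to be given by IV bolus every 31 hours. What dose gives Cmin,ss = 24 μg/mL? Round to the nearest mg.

τ/t½ = 31/47 ≈ 0.65957, so f = (1/2)^(31/47) ≈ 0.633065.
Cmin,ss = (D/Vd)·f/(1−f), so D = Cmin,ss·Vd·(1−f)/f.
D = 24 × 220 × (1−f)/f ≈ 24 × 220 × 0.57962 ≈ 3060.39 mg.

3060 mg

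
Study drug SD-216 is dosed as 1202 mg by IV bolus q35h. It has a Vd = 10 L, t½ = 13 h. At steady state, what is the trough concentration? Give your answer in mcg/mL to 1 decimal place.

22.0 mcg/mL

τ/t½ = 35/13 ≈ 2.6923, so fraction remaining f = (1/2)^(35/13) ≈ 0.1547.
At steady state, accumulation factor R = 1/(1 − e^(−kτ)) ≈ 1.1830.
Single-dose peak C₀ = D/Vd = 1202/10 ≈ 120.200 mcg/mL.
Cmax,ss = C₀/(1 − f) ≈ 120.200/0.8453 ≈ 142.198 mcg/mL.
One interval later, Cmin,ss = Cmax,ss·e^(−kτ) ≈ 142.198 × 0.1547 ≈ 21.998 mcg/mL.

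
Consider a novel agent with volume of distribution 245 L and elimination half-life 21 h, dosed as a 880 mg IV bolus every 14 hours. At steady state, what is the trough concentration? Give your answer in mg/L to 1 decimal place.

6.1 mg/L

k = ln2/t½ = ln2/21 ≈ 0.033007 h⁻¹; fraction remaining f = e^(−kτ) = e^(−0.033007×14) ≈ 0.6300.
Single-dose peak C₀ = D/Vd = 880/245 ≈ 3.592 mg/L.
Steady-state trough Cmin,ss = C₀·f/(1−f) ≈ 3.592 × 0.6300/0.3700 ≈ 6.116 mg/L.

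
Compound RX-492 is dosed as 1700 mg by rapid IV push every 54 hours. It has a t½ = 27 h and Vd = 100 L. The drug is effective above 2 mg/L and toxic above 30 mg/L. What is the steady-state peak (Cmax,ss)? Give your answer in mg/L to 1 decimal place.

22.7 mg/L

τ = 54 h = 2 half-lives, so f = (1/2)^2 = 0.25.
Accumulation ratio R = 1/(1 − f) = 1/0.75 = 4/3.
Single-dose peak C₀ = D/Vd = 1700/100 = 17 mg/L.
Steady-state peak Cmax,ss = C₀·R = 17 × 4/3 ≈ 22.667 mg/L.
Peak 22.7 mg/L vs MTC 30 mg/L: below toxic threshold.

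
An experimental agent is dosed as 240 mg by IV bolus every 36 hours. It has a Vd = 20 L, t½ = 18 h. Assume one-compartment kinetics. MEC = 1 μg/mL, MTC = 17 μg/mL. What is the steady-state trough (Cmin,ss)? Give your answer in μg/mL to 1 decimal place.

The dosing interval is 2 half-lives, so f = 2^(−2) = 0.25.
Accumulation ratio R = 1/(1 − f) = 1/0.75 = 4/3.
Single-dose peak C₀ = D/Vd = 240/20 = 12 μg/mL.
Steady-state peak Cmax,ss = C₀·R = 12 × 4/3 ≈ 16.000 μg/mL.
Steady-state trough Cmin,ss = Cmax,ss·f ≈ 16.000 × 0.25 ≈ 4.000 μg/mL.
Trough 4.0 μg/mL vs MEC 1 μg/mL: adequate.

4.0 μg/mL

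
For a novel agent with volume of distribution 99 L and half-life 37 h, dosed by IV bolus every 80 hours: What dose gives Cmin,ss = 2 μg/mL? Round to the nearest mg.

688 mg

τ/t½ = 80/37 ≈ 2.1622, so f = (1/2)^(80/37) ≈ 0.223421.
Cmin,ss = (D/Vd)·f/(1−f), so D = Cmin,ss·Vd·(1−f)/f.
D = 2 × 99 × (1−f)/f ≈ 2 × 99 × 3.47586 ≈ 688.22 mg.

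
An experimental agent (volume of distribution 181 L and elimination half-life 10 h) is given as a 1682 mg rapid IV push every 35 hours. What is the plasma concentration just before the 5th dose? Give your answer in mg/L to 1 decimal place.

0.9 mg/L

f = (1/2)^(τ/t½) = (1/2)^(35/10) ≈ 0.0884.
C₀ = D/Vd = 1682/181 ≈ 9.293 mg/L.
Before the 5th dose, 4 doses have been given. Superposition: Cmin = C₀·(f + f² + … + f^4).
≈ 9.293 × (0.0884 + 0.0078 + 0.0007 + 0.0001) ≈ 9.293 × 0.0970 ≈ 0.901 mg/L.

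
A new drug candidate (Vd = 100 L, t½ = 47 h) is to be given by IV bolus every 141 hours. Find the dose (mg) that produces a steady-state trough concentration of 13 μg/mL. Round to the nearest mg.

τ/t½ = 141/47 ≈ 3, so f = (1/2)^(141/47) ≈ 0.125000.
Cmin,ss = (D/Vd)·f/(1−f), so D = Cmin,ss·Vd·(1−f)/f.
D = 13 × 100 × (1−f)/f ≈ 13 × 100 × 7.00000 ≈ 9100.00 mg.

9100 mg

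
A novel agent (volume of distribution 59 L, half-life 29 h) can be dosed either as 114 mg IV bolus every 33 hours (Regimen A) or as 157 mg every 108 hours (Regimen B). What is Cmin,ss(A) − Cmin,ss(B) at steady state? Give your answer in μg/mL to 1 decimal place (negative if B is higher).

Regimen A: f = (1/2)^(33/29) ≈ 0.4544; Cmin,ss = (114/59)·f/(1−f) ≈ 1.609 μg/mL.
Regimen B: f = (1/2)^(108/29) ≈ 0.0757; Cmin,ss = (157/59)·f/(1−f) ≈ 0.218 μg/mL.
Difference ≈ 1.609 − 0.218 ≈ 1.391 μg/mL.

1.4 μg/mL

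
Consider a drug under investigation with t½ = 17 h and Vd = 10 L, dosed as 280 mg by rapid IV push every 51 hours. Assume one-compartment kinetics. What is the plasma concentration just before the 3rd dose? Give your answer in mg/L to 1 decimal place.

3.9 mg/L

f = (1/2)^(τ/t½) = (1/2)^(51/17) ≈ 0.1250.
C₀ = D/Vd = 280/10 ≈ 28.000 mg/L.
Before the 3rd dose, 2 doses have been given. Superposition: Cmin = C₀·(f + f²).
≈ 28.000 × (0.1250 + 0.0156) ≈ 28.000 × 0.1406 ≈ 3.937 mg/L.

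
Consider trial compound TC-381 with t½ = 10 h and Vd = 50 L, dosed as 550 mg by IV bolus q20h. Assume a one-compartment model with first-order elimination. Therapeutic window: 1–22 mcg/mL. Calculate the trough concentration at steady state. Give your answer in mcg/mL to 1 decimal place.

3.7 mcg/mL

τ = 20 h = 2 half-lives, so f = (1/2)^2 = 0.25.
Accumulation ratio R = 1/(1 − f) = 1/0.75 = 4/3.
Single-dose peak C₀ = D/Vd = 550/50 = 11 mcg/mL.
Steady-state peak Cmax,ss = C₀·R = 11 × 4/3 ≈ 14.667 mcg/mL.
Steady-state trough Cmin,ss = Cmax,ss·f ≈ 14.667 × 0.25 ≈ 3.667 mcg/mL.
Trough 3.7 mcg/mL vs MEC 1 mcg/mL: adequate.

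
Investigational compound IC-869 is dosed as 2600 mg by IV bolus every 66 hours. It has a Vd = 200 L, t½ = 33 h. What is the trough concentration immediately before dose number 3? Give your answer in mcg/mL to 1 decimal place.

4.1 mcg/mL

f = (1/2)^(τ/t½) = (1/2)^(66/33) ≈ 0.2500.
C₀ = D/Vd = 2600/200 ≈ 13.000 mcg/mL.
Before the 3rd dose, 2 doses have been given. Superposition: Cmin = C₀·(f + f²).
≈ 13.000 × (0.2500 + 0.0625) ≈ 13.000 × 0.3125 ≈ 4.062 mcg/mL.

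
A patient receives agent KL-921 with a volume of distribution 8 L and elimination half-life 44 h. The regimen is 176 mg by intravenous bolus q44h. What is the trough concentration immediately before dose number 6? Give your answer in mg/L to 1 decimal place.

21.3 mg/L

f = (1/2)^(τ/t½) = (1/2)^(44/44) ≈ 0.5000.
C₀ = D/Vd = 176/8 ≈ 22.000 mg/L.
Before the 6th dose, 5 doses have been given. Superposition: Cmin = C₀·(f + f² + … + f^5).
≈ 22.000 × (0.5000 + 0.2500 + 0.1250 + 0.0625 + 0.0313) ≈ 22.000 × 0.9688 ≈ 21.314 mg/L.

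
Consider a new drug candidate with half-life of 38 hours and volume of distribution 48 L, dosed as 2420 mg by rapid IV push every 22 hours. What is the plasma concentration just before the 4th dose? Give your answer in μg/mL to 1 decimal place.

f = (1/2)^(τ/t½) = (1/2)^(22/38) ≈ 0.6695.
C₀ = D/Vd = 2420/48 ≈ 50.417 μg/mL.
Before the 4th dose, 3 doses have been given. Superposition: Cmin = C₀·(f + f² + … + f^3).
≈ 50.417 × (0.6695 + 0.4482 + 0.3001) ≈ 50.417 × 1.4178 ≈ 71.481 μg/mL.

71.5 μg/mL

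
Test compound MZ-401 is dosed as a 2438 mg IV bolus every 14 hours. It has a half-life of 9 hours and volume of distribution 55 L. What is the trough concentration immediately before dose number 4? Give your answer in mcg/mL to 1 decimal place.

22.0 mcg/mL

f = (1/2)^(τ/t½) = (1/2)^(14/9) ≈ 0.3402.
C₀ = D/Vd = 2438/55 ≈ 44.327 mcg/mL.
Before the 4th dose, 3 doses have been given. Superposition: Cmin = C₀·(f + f² + … + f^3).
≈ 44.327 × (0.3402 + 0.1157 + 0.0394) ≈ 44.327 × 0.4953 ≈ 21.955 mcg/mL.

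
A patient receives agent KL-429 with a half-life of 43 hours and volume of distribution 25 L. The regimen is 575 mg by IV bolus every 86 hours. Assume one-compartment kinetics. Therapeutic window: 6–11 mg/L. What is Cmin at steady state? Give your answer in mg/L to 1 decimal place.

7.7 mg/L

τ = 86 h = 2 half-lives, so f = (1/2)^2 = 0.25.
Accumulation ratio R = 1/(1 − f) = 1/0.75 = 4/3.
Single-dose peak C₀ = D/Vd = 575/25 = 23 mg/L.
Steady-state peak Cmax,ss = C₀·R = 23 × 4/3 ≈ 30.667 mg/L.
Steady-state trough Cmin,ss = Cmax,ss·f ≈ 30.667 × 0.25 ≈ 7.667 mg/L.
Trough 7.7 mg/L vs MEC 6 mg/L: adequate.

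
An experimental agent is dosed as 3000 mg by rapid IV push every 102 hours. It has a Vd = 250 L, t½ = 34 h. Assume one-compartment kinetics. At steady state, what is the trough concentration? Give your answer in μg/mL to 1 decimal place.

1.7 μg/mL

τ = 102 h = 3 half-lives, so f = (1/2)^3 = 0.125.
At steady state, R = 1/(1 − 0.125) = 8/7.
Single-dose peak C₀ = D/Vd = 3000/250 = 12 μg/mL.
Steady-state peak Cmax,ss = C₀·R = 12 × 8/7 ≈ 13.714 μg/mL.
Steady-state trough Cmin,ss = Cmax,ss·f ≈ 13.714 × 0.125 ≈ 1.714 μg/mL.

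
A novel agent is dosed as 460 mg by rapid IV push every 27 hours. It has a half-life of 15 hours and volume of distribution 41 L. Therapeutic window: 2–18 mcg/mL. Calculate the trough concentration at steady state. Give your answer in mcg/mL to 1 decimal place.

4.5 mcg/mL

τ/t½ = 27/15 ≈ 1.8, so fraction remaining f = (1/2)^(27/15) ≈ 0.2872.
Each bolus raises the concentration by D/Vd = 460/41 ≈ 11.220 mcg/mL.
Steady-state trough Cmin,ss = C₀·f/(1−f) ≈ 11.220 × 0.2872/0.7128 ≈ 4.521 mcg/mL.
Trough 4.5 mcg/mL vs MEC 2 mcg/mL: adequate.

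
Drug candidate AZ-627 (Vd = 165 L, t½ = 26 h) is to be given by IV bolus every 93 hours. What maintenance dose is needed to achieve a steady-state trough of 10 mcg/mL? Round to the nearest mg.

τ/t½ = 93/26 ≈ 3.5769, so f = (1/2)^(93/26) ≈ 0.083799.
Cmin,ss = (D/Vd)·f/(1−f), so D = Cmin,ss·Vd·(1−f)/f.
D = 10 × 165 × (1−f)/f ≈ 10 × 165 × 10.93332 ≈ 18039.98 mg.

18040 mg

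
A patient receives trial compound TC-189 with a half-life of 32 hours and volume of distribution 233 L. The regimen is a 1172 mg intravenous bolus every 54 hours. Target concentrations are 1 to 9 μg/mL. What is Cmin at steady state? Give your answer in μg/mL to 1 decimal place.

2.3 μg/mL

k = ln2/t½ = ln2/32 ≈ 0.021661 h⁻¹; fraction remaining f = e^(−kτ) = e^(−0.021661×54) ≈ 0.3105.
At steady state, accumulation factor R = 1/(1 − e^(−kτ)) ≈ 1.4503.
Each bolus raises the concentration by D/Vd = 1172/233 ≈ 5.030 μg/mL.
Steady-state peak Cmax,ss = C₀·R ≈ 5.030 × 1.4503 ≈ 7.295 μg/mL.
One interval later, Cmin,ss = Cmax,ss·e^(−kτ) ≈ 7.295 × 0.3105 ≈ 2.265 μg/mL.
Trough 2.3 μg/mL vs MEC 1 μg/mL: adequate.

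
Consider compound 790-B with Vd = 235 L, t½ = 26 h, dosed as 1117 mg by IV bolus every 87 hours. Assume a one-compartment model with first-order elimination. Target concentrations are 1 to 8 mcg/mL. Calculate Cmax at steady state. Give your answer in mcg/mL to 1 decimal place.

k = ln2/t½ = ln2/26 ≈ 0.026660 h⁻¹; fraction remaining f = e^(−kτ) = e^(−0.026660×87) ≈ 0.0983.
At steady state, accumulation factor R = 1/(1 − e^(−kτ)) ≈ 1.1090.
Single-dose peak C₀ = D/Vd = 1117/235 ≈ 4.753 mcg/mL.
Steady-state peak Cmax,ss = C₀·R ≈ 4.753 × 1.1090 ≈ 5.271 mcg/mL.
Peak 5.3 mcg/mL vs MTC 8 mcg/mL: below toxic threshold.

5.3 mcg/mL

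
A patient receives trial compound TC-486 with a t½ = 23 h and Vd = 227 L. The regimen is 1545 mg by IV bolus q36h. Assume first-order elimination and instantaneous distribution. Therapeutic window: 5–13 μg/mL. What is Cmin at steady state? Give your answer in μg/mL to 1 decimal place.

3.5 μg/mL

τ/t½ = 36/23 ≈ 1.5652, so fraction remaining f = (1/2)^(36/23) ≈ 0.3379.
At steady state, accumulation factor R = 1/(1 − e^(−kτ)) ≈ 1.5103.
Each bolus raises the concentration by D/Vd = 1545/227 ≈ 6.806 μg/mL.
Cmax,ss = C₀/(1 − f) ≈ 6.806/0.6621 ≈ 10.279 μg/mL.
One interval later, Cmin,ss = Cmax,ss·e^(−kτ) ≈ 10.279 × 0.3379 ≈ 3.473 μg/mL.
Trough 3.5 μg/mL vs MEC 5 μg/mL: subtherapeutic.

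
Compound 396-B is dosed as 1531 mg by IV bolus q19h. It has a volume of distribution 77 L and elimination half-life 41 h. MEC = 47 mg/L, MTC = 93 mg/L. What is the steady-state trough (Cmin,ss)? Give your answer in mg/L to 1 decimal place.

τ/t½ = 19/41 ≈ 0.46341, so fraction remaining f = (1/2)^(19/41) ≈ 0.7253.
Accumulation ratio R = 1/(1 − f) ≈ 1/0.2747 ≈ 3.6403.
Each bolus raises the concentration by D/Vd = 1531/77 ≈ 19.883 mg/L.
Cmax,ss = C₀/(1 − f) ≈ 19.883/0.2747 ≈ 72.381 mg/L.
Steady-state trough Cmin,ss = Cmax,ss·f ≈ 72.381 × 0.7253 ≈ 52.498 mg/L.
Trough 52.5 mg/L vs MEC 47 mg/L: adequate.

52.5 mg/L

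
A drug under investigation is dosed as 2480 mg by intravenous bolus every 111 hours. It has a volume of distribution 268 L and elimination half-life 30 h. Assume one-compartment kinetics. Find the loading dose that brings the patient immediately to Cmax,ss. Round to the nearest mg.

f = (1/2)^(111/30) ≈ 0.076947; accumulation ratio R = 1/(1−f) ≈ 1.08336.
Loading dose to hit Cmax,ss on first dose: D_load = D_maint·R ≈ 2480 × 1.08336 ≈ 2686.73 mg.

2687 mg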